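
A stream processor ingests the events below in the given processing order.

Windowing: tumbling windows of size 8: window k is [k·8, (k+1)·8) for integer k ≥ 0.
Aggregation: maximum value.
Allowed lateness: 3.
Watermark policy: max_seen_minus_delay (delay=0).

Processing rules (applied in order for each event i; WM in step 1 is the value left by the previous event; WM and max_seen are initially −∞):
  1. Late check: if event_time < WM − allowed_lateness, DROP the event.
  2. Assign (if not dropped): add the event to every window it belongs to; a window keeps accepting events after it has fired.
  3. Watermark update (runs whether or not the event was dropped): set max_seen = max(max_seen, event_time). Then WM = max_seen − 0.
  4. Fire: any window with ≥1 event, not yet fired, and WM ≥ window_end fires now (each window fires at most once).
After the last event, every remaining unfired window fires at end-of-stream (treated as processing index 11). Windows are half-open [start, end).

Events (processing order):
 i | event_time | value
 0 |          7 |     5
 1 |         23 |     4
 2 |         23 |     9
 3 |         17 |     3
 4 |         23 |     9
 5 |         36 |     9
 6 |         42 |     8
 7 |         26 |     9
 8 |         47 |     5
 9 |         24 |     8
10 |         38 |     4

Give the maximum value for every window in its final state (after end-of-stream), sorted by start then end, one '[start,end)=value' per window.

i=0 t=7 v=5: → [0,8); WM=7
i=1 t=23 v=4: → [16,24); WM=23; [0,8) fires=5
i=2 t=23 v=9: → [16,24); WM=23
i=3 t=17 v=3: DROP (t<23-3); WM=23
i=4 t=23 v=9: → [16,24); WM=23
i=5 t=36 v=9: → [32,40); WM=36; [16,24) fires=9
i=6 t=42 v=8: → [40,48); WM=42; [32,40) fires=9
i=7 t=26 v=9: DROP (t<42-3); WM=42
i=8 t=47 v=5: → [40,48); WM=47
i=9 t=24 v=8: DROP (t<47-3); WM=47
i=10 t=38 v=4: DROP (t<47-3); WM=47

[0,8)=5 [16,24)=9 [32,40)=9 [40,48)=8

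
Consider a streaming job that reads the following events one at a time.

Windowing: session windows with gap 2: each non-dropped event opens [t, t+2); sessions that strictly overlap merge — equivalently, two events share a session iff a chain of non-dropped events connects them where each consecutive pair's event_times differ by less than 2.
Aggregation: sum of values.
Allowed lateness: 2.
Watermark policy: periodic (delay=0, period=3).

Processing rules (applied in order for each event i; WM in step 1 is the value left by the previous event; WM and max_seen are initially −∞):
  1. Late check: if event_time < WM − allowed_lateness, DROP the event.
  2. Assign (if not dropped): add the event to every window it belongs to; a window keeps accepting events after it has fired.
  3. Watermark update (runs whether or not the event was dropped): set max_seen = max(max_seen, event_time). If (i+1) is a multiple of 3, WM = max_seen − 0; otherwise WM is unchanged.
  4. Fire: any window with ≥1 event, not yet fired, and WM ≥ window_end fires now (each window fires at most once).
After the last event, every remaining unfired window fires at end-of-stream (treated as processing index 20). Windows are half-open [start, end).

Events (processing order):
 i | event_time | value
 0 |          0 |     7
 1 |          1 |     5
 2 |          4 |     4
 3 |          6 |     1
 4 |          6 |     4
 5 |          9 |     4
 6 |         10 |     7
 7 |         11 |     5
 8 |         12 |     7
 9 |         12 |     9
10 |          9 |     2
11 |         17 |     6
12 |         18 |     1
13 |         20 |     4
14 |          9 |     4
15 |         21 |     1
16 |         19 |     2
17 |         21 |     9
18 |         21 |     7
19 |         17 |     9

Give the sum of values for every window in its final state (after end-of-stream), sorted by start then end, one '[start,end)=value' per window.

[0,3)=12 [4,6)=4 [6,8)=5 [9,14)=32 [17,23)=30

i=0 t=0 v=7: → [0,2); WM=−∞
i=1 t=1 v=5: → [0,3); WM=−∞
i=2 t=4 v=4: → [4,6); WM=4
i=3 t=6 v=1: → [6,8); WM=4
i=4 t=6 v=4: → [6,8); WM=4
i=5 t=9 v=4: → [9,11); WM=9
i=6 t=10 v=7: → [9,12); WM=9
i=7 t=11 v=5: → [9,13); WM=9
i=8 t=12 v=7: → [9,14); WM=12
i=9 t=12 v=9: → [9,14); WM=12
i=10 t=9 v=2: DROP (t<12-2); WM=12
i=11 t=17 v=6: → [17,19); WM=17
i=12 t=18 v=1: → [17,20); WM=17
i=13 t=20 v=4: → [20,22); WM=17
i=14 t=9 v=4: DROP (t<17-2); WM=20
i=15 t=21 v=1: → [20,23); WM=20
i=16 t=19 v=2: → [17,23); WM=20
i=17 t=21 v=9: → [17,23); WM=21
i=18 t=21 v=7: → [17,23); WM=21
i=19 t=17 v=9: DROP (t<21-2); WM=21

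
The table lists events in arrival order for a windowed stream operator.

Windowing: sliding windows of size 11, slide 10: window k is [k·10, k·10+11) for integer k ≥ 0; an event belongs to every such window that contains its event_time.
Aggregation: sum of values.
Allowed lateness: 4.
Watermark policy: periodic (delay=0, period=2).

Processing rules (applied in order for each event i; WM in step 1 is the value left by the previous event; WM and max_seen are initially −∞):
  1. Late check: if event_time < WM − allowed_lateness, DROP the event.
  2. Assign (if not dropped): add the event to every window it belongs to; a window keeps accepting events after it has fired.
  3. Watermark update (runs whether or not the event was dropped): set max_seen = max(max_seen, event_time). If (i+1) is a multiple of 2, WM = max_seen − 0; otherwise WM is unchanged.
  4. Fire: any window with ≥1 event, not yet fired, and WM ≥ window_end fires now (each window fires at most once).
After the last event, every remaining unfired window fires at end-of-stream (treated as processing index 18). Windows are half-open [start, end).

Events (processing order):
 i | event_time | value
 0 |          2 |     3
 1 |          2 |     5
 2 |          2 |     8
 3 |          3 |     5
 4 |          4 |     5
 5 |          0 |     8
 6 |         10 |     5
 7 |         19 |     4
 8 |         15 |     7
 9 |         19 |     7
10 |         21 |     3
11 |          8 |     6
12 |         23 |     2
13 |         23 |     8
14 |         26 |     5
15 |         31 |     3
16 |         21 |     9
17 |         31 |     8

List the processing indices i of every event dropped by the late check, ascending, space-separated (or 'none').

11 16

i=0 t=2 v=3: → [0,11); WM=−∞
i=1 t=2 v=5: → [0,11); WM=2
i=2 t=2 v=8: → [0,11); WM=2
i=3 t=3 v=5: → [0,11); WM=3
i=4 t=4 v=5: → [0,11); WM=3
i=5 t=0 v=8: → [0,11); WM=4
i=6 t=10 v=5: → [10,21),[0,11); WM=4
i=7 t=19 v=4: → [10,21); WM=19; [0,11) fires=39
i=8 t=15 v=7: → [10,21); WM=19
i=9 t=19 v=7: → [10,21); WM=19
i=10 t=21 v=3: → [20,31); WM=19
i=11 t=8 v=6: DROP (t<19-4); WM=21; [10,21) fires=23
i=12 t=23 v=2: → [20,31); WM=21
i=13 t=23 v=8: → [20,31); WM=23
i=14 t=26 v=5: → [20,31); WM=23
i=15 t=31 v=3: → [30,41); WM=31; [20,31) fires=18
i=16 t=21 v=9: DROP (t<31-4); WM=31
i=17 t=31 v=8: → [30,41); WM=31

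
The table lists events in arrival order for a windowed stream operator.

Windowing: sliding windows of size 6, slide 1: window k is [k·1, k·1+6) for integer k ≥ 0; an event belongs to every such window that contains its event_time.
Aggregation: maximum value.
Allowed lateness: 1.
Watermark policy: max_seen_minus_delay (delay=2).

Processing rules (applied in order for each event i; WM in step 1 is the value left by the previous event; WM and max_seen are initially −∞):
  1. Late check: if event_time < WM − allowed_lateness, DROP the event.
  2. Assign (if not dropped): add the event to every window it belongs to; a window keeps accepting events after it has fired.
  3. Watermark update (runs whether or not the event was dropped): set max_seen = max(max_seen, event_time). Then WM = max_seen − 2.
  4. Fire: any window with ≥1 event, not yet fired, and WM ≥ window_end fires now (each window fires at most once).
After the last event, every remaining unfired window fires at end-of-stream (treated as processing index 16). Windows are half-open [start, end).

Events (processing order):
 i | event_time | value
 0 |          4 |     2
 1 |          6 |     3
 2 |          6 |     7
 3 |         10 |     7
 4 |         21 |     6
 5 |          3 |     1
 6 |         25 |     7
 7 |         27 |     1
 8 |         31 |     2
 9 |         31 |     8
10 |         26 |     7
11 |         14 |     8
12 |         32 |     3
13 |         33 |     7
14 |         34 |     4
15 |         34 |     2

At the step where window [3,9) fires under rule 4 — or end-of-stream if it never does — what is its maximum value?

7

i=0 t=4 v=2: → [4,10),[3,9),[2,8),[1,7),[0,6); WM=2
i=1 t=6 v=3: → [6,12),[5,11),[4,10),[3,9),[2,8),[1,7); WM=4
i=2 t=6 v=7: → [6,12),[5,11),[4,10),[3,9),[2,8),[1,7); WM=4
i=3 t=10 v=7: → [10,16),[9,15),[8,14),[7,13),[6,12),[5,11); WM=8; [0,6) fires=2 [1,7) fires=7 [2,8) fires=7
i=4 t=21 v=6: → [21,27),[20,26),[19,25),[18,24),[17,23),[16,22); WM=19; [3,9) fires=7 [4,10) fires=7 [5,11) fires=7 [6,12) fires=7 [7,13) fires=7 [8,14) fires=7 [9,15) fires=7 [10,16) fires=7
i=5 t=3 v=1: DROP (t<19-1); WM=19
i=6 t=25 v=7: → [25,31),[24,30),[23,29),[22,28),[21,27),[20,26); WM=23; [16,22) fires=6 [17,23) fires=6
i=7 t=27 v=1: → [27,33),[26,32),[25,31),[24,30),[23,29),[22,28); WM=25; [18,24) fires=6 [19,25) fires=6
i=8 t=31 v=2: → [31,37),[30,36),[29,35),[28,34),[27,33),[26,32); WM=29; [20,26) fires=7 [21,27) fires=7 [22,28) fires=7 [23,29) fires=7
i=9 t=31 v=8: → [31,37),[30,36),[29,35),[28,34),[27,33),[26,32); WM=29
i=10 t=26 v=7: DROP (t<29-1); WM=29
i=11 t=14 v=8: DROP (t<29-1); WM=29
i=12 t=32 v=3: → [32,38),[31,37),[30,36),[29,35),[28,34),[27,33); WM=30; [24,30) fires=7
i=13 t=33 v=7: → [33,39),[32,38),[31,37),[30,36),[29,35),[28,34); WM=31; [25,31) fires=7
i=14 t=34 v=4: → [34,40),[33,39),[32,38),[31,37),[30,36),[29,35); WM=32; [26,32) fires=8
i=15 t=34 v=2: → [34,40),[33,39),[32,38),[31,37),[30,36),[29,35); WM=32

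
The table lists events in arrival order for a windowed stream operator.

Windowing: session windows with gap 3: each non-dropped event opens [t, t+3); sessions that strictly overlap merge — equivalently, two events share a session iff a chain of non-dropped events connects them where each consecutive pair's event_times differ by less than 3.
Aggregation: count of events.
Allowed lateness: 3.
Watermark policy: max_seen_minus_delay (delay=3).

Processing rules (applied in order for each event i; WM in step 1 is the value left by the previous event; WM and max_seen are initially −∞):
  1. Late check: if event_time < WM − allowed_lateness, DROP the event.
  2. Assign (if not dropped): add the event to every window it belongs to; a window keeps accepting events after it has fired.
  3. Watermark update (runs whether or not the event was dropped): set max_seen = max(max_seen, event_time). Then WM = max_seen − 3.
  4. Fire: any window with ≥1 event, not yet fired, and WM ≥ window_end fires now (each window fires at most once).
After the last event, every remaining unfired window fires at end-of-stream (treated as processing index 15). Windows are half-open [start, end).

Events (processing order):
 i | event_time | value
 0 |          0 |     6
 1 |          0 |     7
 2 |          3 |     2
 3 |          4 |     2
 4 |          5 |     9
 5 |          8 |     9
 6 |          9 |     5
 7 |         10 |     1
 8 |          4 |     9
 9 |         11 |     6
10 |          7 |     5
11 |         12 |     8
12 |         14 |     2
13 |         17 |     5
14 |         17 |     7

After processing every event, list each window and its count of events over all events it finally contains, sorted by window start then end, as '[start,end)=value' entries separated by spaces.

[0,3)=2 [3,17)=11 [17,20)=2

i=0 t=0 v=6: → [0,3); WM=-3
i=1 t=0 v=7: → [0,3); WM=-3
i=2 t=3 v=2: → [3,6); WM=0
i=3 t=4 v=2: → [3,7); WM=1
i=4 t=5 v=9: → [3,8); WM=2
i=5 t=8 v=9: → [8,11); WM=5
i=6 t=9 v=5: → [8,12); WM=6
i=7 t=10 v=1: → [8,13); WM=7
i=8 t=4 v=9: → [3,8); WM=7
i=9 t=11 v=6: → [8,14); WM=8
i=10 t=7 v=5: → [3,14); WM=8
i=11 t=12 v=8: → [3,15); WM=9
i=12 t=14 v=2: → [3,17); WM=11
i=13 t=17 v=5: → [17,20); WM=14
i=14 t=17 v=7: → [17,20); WM=14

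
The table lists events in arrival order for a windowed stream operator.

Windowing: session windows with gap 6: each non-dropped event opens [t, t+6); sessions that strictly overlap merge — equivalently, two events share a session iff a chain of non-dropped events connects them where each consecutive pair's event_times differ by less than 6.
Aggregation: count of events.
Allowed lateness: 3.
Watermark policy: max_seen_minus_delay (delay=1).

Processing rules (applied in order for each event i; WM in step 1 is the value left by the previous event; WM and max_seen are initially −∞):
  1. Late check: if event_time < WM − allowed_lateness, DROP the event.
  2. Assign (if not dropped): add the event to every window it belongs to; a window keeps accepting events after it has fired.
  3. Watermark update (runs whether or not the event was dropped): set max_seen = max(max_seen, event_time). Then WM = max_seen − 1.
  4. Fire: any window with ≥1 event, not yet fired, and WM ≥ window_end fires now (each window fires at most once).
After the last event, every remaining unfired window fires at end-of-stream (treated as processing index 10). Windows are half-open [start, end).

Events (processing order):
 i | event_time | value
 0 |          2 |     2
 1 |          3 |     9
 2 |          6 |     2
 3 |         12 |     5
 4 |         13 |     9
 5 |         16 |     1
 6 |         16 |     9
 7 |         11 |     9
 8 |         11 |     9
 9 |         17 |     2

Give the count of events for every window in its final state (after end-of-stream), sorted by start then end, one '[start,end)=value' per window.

[2,12)=3 [12,23)=5

i=0 t=2 v=2: → [2,8); WM=1
i=1 t=3 v=9: → [2,9); WM=2
i=2 t=6 v=2: → [2,12); WM=5
i=3 t=12 v=5: → [12,18); WM=11
i=4 t=13 v=9: → [12,19); WM=12
i=5 t=16 v=1: → [12,22); WM=15
i=6 t=16 v=9: → [12,22); WM=15
i=7 t=11 v=9: DROP (t<15-3); WM=15
i=8 t=11 v=9: DROP (t<15-3); WM=15
i=9 t=17 v=2: → [12,23); WM=16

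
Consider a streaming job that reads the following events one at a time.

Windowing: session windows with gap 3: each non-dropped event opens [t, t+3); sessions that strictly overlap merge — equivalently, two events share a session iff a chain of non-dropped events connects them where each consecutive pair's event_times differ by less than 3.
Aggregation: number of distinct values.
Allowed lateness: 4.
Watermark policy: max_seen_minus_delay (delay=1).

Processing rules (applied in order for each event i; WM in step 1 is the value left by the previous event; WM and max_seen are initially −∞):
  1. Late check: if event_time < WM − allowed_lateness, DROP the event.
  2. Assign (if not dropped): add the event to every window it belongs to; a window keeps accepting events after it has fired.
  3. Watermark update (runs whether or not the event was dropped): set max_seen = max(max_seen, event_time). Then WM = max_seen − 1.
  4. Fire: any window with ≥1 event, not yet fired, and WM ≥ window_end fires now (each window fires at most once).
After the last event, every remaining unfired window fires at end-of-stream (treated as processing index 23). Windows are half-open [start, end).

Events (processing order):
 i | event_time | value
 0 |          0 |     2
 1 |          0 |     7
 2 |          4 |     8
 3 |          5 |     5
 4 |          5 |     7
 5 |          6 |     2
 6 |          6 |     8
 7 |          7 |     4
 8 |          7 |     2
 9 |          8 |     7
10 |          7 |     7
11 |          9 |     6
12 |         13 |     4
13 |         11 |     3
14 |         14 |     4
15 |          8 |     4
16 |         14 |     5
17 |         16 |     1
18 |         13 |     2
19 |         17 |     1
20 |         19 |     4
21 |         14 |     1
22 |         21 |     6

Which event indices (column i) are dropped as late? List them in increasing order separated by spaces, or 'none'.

i=0 t=0 v=2: → [0,3); WM=-1
i=1 t=0 v=7: → [0,3); WM=-1
i=2 t=4 v=8: → [4,7); WM=3
i=3 t=5 v=5: → [4,8); WM=4
i=4 t=5 v=7: → [4,8); WM=4
i=5 t=6 v=2: → [4,9); WM=5
i=6 t=6 v=8: → [4,9); WM=5
i=7 t=7 v=4: → [4,10); WM=6
i=8 t=7 v=2: → [4,10); WM=6
i=9 t=8 v=7: → [4,11); WM=7
i=10 t=7 v=7: → [4,11); WM=7
i=11 t=9 v=6: → [4,12); WM=8
i=12 t=13 v=4: → [13,16); WM=12
i=13 t=11 v=3: → [4,16); WM=12
i=14 t=14 v=4: → [4,17); WM=13
i=15 t=8 v=4: DROP (t<13-4); WM=13
i=16 t=14 v=5: → [4,17); WM=13
i=17 t=16 v=1: → [4,19); WM=15
i=18 t=13 v=2: → [4,19); WM=15
i=19 t=17 v=1: → [4,20); WM=16
i=20 t=19 v=4: → [4,22); WM=18
i=21 t=14 v=1: → [4,22); WM=18
i=22 t=21 v=6: → [4,24); WM=20

15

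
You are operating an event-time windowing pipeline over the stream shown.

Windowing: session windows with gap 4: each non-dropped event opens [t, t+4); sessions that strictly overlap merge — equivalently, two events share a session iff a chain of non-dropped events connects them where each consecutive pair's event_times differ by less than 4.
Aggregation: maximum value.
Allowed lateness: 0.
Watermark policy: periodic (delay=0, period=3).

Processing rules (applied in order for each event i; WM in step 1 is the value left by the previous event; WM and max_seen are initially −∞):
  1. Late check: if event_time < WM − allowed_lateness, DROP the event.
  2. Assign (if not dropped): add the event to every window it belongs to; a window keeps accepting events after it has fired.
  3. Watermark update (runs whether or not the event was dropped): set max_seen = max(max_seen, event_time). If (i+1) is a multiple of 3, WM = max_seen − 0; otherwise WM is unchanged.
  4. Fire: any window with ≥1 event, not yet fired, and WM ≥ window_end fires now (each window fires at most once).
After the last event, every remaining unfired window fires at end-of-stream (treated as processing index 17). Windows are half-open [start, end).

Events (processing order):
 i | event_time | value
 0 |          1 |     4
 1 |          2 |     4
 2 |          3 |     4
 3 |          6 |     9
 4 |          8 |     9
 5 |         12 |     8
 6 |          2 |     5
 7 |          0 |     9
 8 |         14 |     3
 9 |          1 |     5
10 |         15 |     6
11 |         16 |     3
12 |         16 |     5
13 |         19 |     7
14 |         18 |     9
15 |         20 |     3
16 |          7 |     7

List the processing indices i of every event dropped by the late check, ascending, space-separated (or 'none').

6 7 9 16

i=0 t=1 v=4: → [1,5); WM=−∞
i=1 t=2 v=4: → [1,6); WM=−∞
i=2 t=3 v=4: → [1,7); WM=3
i=3 t=6 v=9: → [1,10); WM=3
i=4 t=8 v=9: → [1,12); WM=3
i=5 t=12 v=8: → [12,16); WM=12
i=6 t=2 v=5: DROP (t<12-0); WM=12
i=7 t=0 v=9: DROP (t<12-0); WM=12
i=8 t=14 v=3: → [12,18); WM=14
i=9 t=1 v=5: DROP (t<14-0); WM=14
i=10 t=15 v=6: → [12,19); WM=14
i=11 t=16 v=3: → [12,20); WM=16
i=12 t=16 v=5: → [12,20); WM=16
i=13 t=19 v=7: → [12,23); WM=16
i=14 t=18 v=9: → [12,23); WM=19
i=15 t=20 v=3: → [12,24); WM=19
i=16 t=7 v=7: DROP (t<19-0); WM=19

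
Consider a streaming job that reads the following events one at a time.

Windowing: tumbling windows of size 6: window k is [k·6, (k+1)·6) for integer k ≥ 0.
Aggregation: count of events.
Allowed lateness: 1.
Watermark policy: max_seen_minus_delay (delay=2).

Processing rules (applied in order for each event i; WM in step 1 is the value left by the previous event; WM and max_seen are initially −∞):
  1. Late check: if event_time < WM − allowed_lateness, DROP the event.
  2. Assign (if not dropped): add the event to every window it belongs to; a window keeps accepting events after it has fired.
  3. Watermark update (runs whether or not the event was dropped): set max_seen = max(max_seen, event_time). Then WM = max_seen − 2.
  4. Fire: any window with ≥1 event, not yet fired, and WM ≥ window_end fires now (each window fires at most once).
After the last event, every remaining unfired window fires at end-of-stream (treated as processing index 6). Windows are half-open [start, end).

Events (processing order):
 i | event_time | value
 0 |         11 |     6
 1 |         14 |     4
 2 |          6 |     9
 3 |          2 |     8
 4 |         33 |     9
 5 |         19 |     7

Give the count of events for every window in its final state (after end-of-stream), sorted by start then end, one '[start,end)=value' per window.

i=0 t=11 v=6: → [6,12); WM=9
i=1 t=14 v=4: → [12,18); WM=12; [6,12) fires=1
i=2 t=6 v=9: DROP (t<12-1); WM=12
i=3 t=2 v=8: DROP (t<12-1); WM=12
i=4 t=33 v=9: → [30,36); WM=31; [12,18) fires=1
i=5 t=19 v=7: DROP (t<31-1); WM=31

[6,12)=1 [12,18)=1 [30,36)=1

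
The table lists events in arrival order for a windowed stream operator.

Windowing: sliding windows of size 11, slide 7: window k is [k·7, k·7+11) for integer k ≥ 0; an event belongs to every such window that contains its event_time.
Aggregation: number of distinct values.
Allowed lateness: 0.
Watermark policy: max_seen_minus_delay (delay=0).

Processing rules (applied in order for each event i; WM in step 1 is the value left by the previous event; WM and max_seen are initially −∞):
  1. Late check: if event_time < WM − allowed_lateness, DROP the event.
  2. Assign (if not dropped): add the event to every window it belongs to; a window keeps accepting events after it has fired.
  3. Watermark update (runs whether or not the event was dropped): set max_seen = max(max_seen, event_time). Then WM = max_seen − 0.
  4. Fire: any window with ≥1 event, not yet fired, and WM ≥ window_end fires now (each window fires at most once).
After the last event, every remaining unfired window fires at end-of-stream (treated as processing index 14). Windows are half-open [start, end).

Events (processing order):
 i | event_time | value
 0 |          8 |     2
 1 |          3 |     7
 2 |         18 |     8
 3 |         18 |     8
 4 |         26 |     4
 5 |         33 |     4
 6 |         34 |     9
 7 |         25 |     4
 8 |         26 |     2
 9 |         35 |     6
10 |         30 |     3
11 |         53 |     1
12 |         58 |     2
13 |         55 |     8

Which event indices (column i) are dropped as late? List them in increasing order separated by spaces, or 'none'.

i=0 t=8 v=2: → [7,18),[0,11); WM=8
i=1 t=3 v=7: DROP (t<8-0); WM=8
i=2 t=18 v=8: → [14,25); WM=18; [0,11) fires=1 [7,18) fires=1
i=3 t=18 v=8: → [14,25); WM=18
i=4 t=26 v=4: → [21,32); WM=26; [14,25) fires=1
i=5 t=33 v=4: → [28,39); WM=33; [21,32) fires=1
i=6 t=34 v=9: → [28,39); WM=34
i=7 t=25 v=4: DROP (t<34-0); WM=34
i=8 t=26 v=2: DROP (t<34-0); WM=34
i=9 t=35 v=6: → [35,46),[28,39); WM=35
i=10 t=30 v=3: DROP (t<35-0); WM=35
i=11 t=53 v=1: → [49,60); WM=53; [28,39) fires=3 [35,46) fires=1
i=12 t=58 v=2: → [56,67),[49,60); WM=58
i=13 t=55 v=8: DROP (t<58-0); WM=58

1 7 8 10 13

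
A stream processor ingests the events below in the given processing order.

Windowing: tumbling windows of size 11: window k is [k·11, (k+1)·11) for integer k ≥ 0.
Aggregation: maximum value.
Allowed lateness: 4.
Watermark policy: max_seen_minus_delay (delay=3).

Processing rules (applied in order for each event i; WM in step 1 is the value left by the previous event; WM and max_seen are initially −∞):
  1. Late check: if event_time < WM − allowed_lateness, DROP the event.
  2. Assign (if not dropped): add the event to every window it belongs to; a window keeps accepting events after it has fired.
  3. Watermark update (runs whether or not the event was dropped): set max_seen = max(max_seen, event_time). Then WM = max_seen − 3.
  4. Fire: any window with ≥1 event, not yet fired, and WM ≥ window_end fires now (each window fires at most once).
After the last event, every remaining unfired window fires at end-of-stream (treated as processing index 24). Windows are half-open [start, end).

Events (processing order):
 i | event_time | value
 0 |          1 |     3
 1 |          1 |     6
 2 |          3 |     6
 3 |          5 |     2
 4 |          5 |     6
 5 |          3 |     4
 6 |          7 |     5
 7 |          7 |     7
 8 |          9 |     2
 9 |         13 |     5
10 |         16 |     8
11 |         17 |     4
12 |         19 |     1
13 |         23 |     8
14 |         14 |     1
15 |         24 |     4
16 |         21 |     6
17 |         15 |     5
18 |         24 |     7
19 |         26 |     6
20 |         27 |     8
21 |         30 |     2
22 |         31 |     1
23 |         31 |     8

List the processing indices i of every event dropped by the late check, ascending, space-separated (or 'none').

14 17

i=0 t=1 v=3: → [0,11); WM=-2
i=1 t=1 v=6: → [0,11); WM=-2
i=2 t=3 v=6: → [0,11); WM=0
i=3 t=5 v=2: → [0,11); WM=2
i=4 t=5 v=6: → [0,11); WM=2
i=5 t=3 v=4: → [0,11); WM=2
i=6 t=7 v=5: → [0,11); WM=4
i=7 t=7 v=7: → [0,11); WM=4
i=8 t=9 v=2: → [0,11); WM=6
i=9 t=13 v=5: → [11,22); WM=10
i=10 t=16 v=8: → [11,22); WM=13; [0,11) fires=7
i=11 t=17 v=4: → [11,22); WM=14
i=12 t=19 v=1: → [11,22); WM=16
i=13 t=23 v=8: → [22,33); WM=20
i=14 t=14 v=1: DROP (t<20-4); WM=20
i=15 t=24 v=4: → [22,33); WM=21
i=16 t=21 v=6: → [11,22); WM=21
i=17 t=15 v=5: DROP (t<21-4); WM=21
i=18 t=24 v=7: → [22,33); WM=21
i=19 t=26 v=6: → [22,33); WM=23; [11,22) fires=8
i=20 t=27 v=8: → [22,33); WM=24
i=21 t=30 v=2: → [22,33); WM=27
i=22 t=31 v=1: → [22,33); WM=28
i=23 t=31 v=8: → [22,33); WM=28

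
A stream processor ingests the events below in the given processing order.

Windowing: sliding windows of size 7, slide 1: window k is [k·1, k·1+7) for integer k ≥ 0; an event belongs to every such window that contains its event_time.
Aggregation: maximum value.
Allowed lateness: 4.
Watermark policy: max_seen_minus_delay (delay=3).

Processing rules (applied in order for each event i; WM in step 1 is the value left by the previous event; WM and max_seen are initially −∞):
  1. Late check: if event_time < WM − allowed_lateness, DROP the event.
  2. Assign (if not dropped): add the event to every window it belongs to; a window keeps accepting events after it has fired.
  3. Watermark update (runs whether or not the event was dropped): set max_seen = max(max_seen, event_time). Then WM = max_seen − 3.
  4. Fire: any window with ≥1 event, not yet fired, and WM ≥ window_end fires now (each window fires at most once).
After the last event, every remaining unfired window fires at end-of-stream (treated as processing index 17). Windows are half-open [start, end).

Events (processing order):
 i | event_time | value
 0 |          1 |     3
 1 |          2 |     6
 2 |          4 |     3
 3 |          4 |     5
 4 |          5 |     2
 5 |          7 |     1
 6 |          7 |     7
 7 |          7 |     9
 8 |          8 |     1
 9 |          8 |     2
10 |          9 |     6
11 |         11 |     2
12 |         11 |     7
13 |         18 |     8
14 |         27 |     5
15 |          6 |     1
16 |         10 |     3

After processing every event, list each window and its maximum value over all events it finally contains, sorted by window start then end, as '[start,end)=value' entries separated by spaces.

i=0 t=1 v=3: → [1,8),[0,7); WM=-2
i=1 t=2 v=6: → [2,9),[1,8),[0,7); WM=-1
i=2 t=4 v=3: → [4,11),[3,10),[2,9),[1,8),[0,7); WM=1
i=3 t=4 v=5: → [4,11),[3,10),[2,9),[1,8),[0,7); WM=1
i=4 t=5 v=2: → [5,12),[4,11),[3,10),[2,9),[1,8),[0,7); WM=2
i=5 t=7 v=1: → [7,14),[6,13),[5,12),[4,11),[3,10),[2,9),[1,8); WM=4
i=6 t=7 v=7: → [7,14),[6,13),[5,12),[4,11),[3,10),[2,9),[1,8); WM=4
i=7 t=7 v=9: → [7,14),[6,13),[5,12),[4,11),[3,10),[2,9),[1,8); WM=4
i=8 t=8 v=1: → [8,15),[7,14),[6,13),[5,12),[4,11),[3,10),[2,9); WM=5
i=9 t=8 v=2: → [8,15),[7,14),[6,13),[5,12),[4,11),[3,10),[2,9); WM=5
i=10 t=9 v=6: → [9,16),[8,15),[7,14),[6,13),[5,12),[4,11),[3,10); WM=6
i=11 t=11 v=2: → [11,18),[10,17),[9,16),[8,15),[7,14),[6,13),[5,12); WM=8; [0,7) fires=6 [1,8) fires=9
i=12 t=11 v=7: → [11,18),[10,17),[9,16),[8,15),[7,14),[6,13),[5,12); WM=8
i=13 t=18 v=8: → [18,25),[17,24),[16,23),[15,22),[14,21),[13,20),[12,19); WM=15; [2,9) fires=9 [3,10) fires=9 [4,11) fires=9 [5,12) fires=9 [6,13) fires=9 [7,14) fires=9 [8,15) fires=7
i=14 t=27 v=5: → [27,34),[26,33),[25,32),[24,31),[23,30),[22,29),[21,28); WM=24; [9,16) fires=7 [10,17) fires=7 [11,18) fires=7 [12,19) fires=8 [13,20) fires=8 [14,21) fires=8 [15,22) fires=8 [16,23) fires=8 [17,24) fires=8
i=15 t=6 v=1: DROP (t<24-4); WM=24
i=16 t=10 v=3: DROP (t<24-4); WM=24

[0,7)=6 [1,8)=9 [2,9)=9 [3,10)=9 [4,11)=9 [5,12)=9 [6,13)=9 [7,14)=9 [8,15)=7 [9,16)=7 [10,17)=7 [11,18)=7 [12,19)=8 [13,20)=8 [14,21)=8 [15,22)=8 [16,23)=8 [17,24)=8 [18,25)=8 [21,28)=5 [22,29)=5 [23,30)=5 [24,31)=5 [25,32)=5 [26,33)=5 [27,34)=5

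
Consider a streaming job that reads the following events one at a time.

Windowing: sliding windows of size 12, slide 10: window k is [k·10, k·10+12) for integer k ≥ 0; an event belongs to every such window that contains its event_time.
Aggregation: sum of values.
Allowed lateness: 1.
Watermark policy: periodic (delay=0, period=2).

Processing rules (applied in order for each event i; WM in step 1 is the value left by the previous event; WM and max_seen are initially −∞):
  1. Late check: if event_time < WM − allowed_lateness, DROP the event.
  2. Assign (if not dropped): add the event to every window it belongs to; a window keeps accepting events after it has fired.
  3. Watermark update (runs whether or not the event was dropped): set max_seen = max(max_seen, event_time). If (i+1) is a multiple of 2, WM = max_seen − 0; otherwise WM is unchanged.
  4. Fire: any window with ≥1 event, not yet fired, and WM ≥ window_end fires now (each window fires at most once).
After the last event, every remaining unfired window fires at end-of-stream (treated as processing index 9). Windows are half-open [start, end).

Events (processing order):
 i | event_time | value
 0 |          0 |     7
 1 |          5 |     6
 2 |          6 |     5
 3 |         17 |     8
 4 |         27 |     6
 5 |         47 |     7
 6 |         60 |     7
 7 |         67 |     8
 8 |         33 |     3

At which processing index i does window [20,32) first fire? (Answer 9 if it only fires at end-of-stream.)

i=0 t=0 v=7: → [0,12); WM=−∞
i=1 t=5 v=6: → [0,12); WM=5
i=2 t=6 v=5: → [0,12); WM=5
i=3 t=17 v=8: → [10,22); WM=17; [0,12) fires=18
i=4 t=27 v=6: → [20,32); WM=17
i=5 t=47 v=7: → [40,52); WM=47; [10,22) fires=8 [20,32) fires=6
i=6 t=60 v=7: → [60,72),[50,62); WM=47
i=7 t=67 v=8: → [60,72); WM=67; [40,52) fires=7 [50,62) fires=7
i=8 t=33 v=3: DROP (t<67-1); WM=67

5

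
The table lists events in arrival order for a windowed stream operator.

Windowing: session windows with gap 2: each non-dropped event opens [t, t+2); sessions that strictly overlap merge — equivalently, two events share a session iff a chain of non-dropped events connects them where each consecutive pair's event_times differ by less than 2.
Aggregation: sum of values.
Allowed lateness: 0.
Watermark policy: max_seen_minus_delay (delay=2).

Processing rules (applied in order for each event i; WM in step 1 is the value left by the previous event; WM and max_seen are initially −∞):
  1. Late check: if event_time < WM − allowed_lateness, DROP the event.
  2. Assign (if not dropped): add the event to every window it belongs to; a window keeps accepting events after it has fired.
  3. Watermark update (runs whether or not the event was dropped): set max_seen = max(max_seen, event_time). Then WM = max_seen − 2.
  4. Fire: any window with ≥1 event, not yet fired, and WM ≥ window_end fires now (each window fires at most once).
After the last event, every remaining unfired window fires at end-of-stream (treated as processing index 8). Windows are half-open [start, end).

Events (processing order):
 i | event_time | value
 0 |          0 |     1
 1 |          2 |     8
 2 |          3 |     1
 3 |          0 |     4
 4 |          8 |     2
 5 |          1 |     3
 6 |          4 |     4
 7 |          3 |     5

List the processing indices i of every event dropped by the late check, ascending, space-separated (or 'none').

3 5 6 7

i=0 t=0 v=1: → [0,2); WM=-2
i=1 t=2 v=8: → [2,4); WM=0
i=2 t=3 v=1: → [2,5); WM=1
i=3 t=0 v=4: DROP (t<1-0); WM=1
i=4 t=8 v=2: → [8,10); WM=6
i=5 t=1 v=3: DROP (t<6-0); WM=6
i=6 t=4 v=4: DROP (t<6-0); WM=6
i=7 t=3 v=5: DROP (t<6-0); WM=6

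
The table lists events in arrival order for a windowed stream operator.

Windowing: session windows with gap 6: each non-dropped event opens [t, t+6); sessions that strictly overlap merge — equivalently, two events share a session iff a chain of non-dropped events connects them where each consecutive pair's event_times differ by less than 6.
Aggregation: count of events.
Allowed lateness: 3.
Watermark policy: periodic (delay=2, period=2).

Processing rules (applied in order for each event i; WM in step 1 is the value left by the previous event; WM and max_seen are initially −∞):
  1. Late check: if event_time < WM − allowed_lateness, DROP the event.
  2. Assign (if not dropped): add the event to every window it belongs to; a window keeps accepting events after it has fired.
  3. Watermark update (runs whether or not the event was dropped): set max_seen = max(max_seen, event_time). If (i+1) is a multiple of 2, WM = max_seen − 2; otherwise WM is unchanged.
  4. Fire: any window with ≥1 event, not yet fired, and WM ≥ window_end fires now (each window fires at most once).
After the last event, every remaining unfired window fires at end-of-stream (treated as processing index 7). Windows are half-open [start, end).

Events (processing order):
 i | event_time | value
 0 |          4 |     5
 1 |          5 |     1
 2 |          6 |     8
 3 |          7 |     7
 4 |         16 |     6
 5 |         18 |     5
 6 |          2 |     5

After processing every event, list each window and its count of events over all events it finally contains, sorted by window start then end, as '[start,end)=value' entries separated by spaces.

i=0 t=4 v=5: → [4,10); WM=−∞
i=1 t=5 v=1: → [4,11); WM=3
i=2 t=6 v=8: → [4,12); WM=3
i=3 t=7 v=7: → [4,13); WM=5
i=4 t=16 v=6: → [16,22); WM=5
i=5 t=18 v=5: → [16,24); WM=16
i=6 t=2 v=5: DROP (t<16-3); WM=16

[4,13)=4 [16,24)=2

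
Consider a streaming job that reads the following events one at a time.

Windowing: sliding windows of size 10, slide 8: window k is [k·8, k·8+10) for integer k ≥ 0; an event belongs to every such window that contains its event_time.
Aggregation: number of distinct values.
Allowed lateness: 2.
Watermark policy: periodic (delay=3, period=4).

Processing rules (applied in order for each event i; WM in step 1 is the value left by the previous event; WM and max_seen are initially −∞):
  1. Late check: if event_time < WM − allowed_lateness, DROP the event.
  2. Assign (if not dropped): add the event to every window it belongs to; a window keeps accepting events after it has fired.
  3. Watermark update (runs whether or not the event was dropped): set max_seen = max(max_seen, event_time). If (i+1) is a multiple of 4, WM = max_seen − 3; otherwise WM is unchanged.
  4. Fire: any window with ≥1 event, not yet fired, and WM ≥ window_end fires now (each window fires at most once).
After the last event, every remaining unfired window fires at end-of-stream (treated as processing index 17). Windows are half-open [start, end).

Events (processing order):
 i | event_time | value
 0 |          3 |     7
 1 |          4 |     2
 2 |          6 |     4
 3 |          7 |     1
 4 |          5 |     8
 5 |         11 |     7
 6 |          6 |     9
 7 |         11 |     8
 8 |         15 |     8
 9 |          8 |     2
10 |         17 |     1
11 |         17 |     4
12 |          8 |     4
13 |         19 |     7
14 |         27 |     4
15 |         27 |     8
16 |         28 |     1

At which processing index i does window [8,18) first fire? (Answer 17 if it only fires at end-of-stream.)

i=0 t=3 v=7: → [0,10); WM=−∞
i=1 t=4 v=2: → [0,10); WM=−∞
i=2 t=6 v=4: → [0,10); WM=−∞
i=3 t=7 v=1: → [0,10); WM=4
i=4 t=5 v=8: → [0,10); WM=4
i=5 t=11 v=7: → [8,18); WM=4
i=6 t=6 v=9: → [0,10); WM=4
i=7 t=11 v=8: → [8,18); WM=8
i=8 t=15 v=8: → [8,18); WM=8
i=9 t=8 v=2: → [8,18),[0,10); WM=8
i=10 t=17 v=1: → [16,26),[8,18); WM=8
i=11 t=17 v=4: → [16,26),[8,18); WM=14; [0,10) fires=6
i=12 t=8 v=4: DROP (t<14-2); WM=14
i=13 t=19 v=7: → [16,26); WM=14
i=14 t=27 v=4: → [24,34); WM=14
i=15 t=27 v=8: → [24,34); WM=24; [8,18) fires=5
i=16 t=28 v=1: → [24,34); WM=24

15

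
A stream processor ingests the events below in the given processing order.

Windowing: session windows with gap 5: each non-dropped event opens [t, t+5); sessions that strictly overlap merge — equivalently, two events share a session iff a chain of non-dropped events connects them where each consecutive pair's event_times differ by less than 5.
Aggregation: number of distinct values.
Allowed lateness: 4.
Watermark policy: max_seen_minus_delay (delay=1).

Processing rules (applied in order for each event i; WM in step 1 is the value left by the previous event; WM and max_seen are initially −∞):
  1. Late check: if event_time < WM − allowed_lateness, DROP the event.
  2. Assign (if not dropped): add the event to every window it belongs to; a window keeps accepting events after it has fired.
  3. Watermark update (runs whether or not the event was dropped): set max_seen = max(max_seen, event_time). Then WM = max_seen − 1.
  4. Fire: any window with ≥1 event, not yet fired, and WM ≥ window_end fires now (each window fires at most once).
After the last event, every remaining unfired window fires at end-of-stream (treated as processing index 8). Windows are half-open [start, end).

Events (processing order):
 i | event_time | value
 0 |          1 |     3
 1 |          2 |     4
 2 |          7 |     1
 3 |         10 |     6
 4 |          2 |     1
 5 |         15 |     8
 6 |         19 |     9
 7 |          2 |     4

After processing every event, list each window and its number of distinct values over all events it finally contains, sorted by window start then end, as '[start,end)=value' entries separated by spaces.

i=0 t=1 v=3: → [1,6); WM=0
i=1 t=2 v=4: → [1,7); WM=1
i=2 t=7 v=1: → [7,12); WM=6
i=3 t=10 v=6: → [7,15); WM=9
i=4 t=2 v=1: DROP (t<9-4); WM=9
i=5 t=15 v=8: → [15,20); WM=14
i=6 t=19 v=9: → [15,24); WM=18
i=7 t=2 v=4: DROP (t<18-4); WM=18

[1,7)=2 [7,15)=2 [15,24)=2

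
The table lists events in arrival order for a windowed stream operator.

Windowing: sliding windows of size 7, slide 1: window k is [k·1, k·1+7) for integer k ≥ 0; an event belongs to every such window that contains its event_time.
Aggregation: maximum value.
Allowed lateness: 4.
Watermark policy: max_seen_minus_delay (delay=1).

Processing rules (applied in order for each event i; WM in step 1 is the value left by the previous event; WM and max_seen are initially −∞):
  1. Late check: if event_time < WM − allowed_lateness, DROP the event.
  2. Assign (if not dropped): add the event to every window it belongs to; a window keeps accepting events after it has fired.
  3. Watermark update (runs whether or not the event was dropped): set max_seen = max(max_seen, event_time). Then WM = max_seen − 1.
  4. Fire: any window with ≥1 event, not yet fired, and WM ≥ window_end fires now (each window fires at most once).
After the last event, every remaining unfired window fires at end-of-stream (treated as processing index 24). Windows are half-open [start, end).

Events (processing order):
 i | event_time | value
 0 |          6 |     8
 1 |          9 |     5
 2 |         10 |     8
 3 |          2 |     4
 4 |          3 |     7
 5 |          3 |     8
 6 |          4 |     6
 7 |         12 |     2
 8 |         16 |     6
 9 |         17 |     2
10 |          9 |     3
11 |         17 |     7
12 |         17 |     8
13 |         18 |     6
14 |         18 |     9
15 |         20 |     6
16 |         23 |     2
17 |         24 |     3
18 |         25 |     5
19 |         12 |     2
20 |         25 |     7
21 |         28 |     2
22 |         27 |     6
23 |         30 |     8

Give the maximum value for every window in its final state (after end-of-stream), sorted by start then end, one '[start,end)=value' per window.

i=0 t=6 v=8: → [6,13),[5,12),[4,11),[3,10),[2,9),[1,8),[0,7); WM=5
i=1 t=9 v=5: → [9,16),[8,15),[7,14),[6,13),[5,12),[4,11),[3,10); WM=8; [0,7) fires=8 [1,8) fires=8
i=2 t=10 v=8: → [10,17),[9,16),[8,15),[7,14),[6,13),[5,12),[4,11); WM=9; [2,9) fires=8
i=3 t=2 v=4: DROP (t<9-4); WM=9
i=4 t=3 v=7: DROP (t<9-4); WM=9
i=5 t=3 v=8: DROP (t<9-4); WM=9
i=6 t=4 v=6: DROP (t<9-4); WM=9
i=7 t=12 v=2: → [12,19),[11,18),[10,17),[9,16),[8,15),[7,14),[6,13); WM=11; [3,10) fires=8 [4,11) fires=8
i=8 t=16 v=6: → [16,23),[15,22),[14,21),[13,20),[12,19),[11,18),[10,17); WM=15; [5,12) fires=8 [6,13) fires=8 [7,14) fires=8 [8,15) fires=8
i=9 t=17 v=2: → [17,24),[16,23),[15,22),[14,21),[13,20),[12,19),[11,18); WM=16; [9,16) fires=8
i=10 t=9 v=3: DROP (t<16-4); WM=16
i=11 t=17 v=7: → [17,24),[16,23),[15,22),[14,21),[13,20),[12,19),[11,18); WM=16
i=12 t=17 v=8: → [17,24),[16,23),[15,22),[14,21),[13,20),[12,19),[11,18); WM=16
i=13 t=18 v=6: → [18,25),[17,24),[16,23),[15,22),[14,21),[13,20),[12,19); WM=17; [10,17) fires=8
i=14 t=18 v=9: → [18,25),[17,24),[16,23),[15,22),[14,21),[13,20),[12,19); WM=17
i=15 t=20 v=6: → [20,27),[19,26),[18,25),[17,24),[16,23),[15,22),[14,21); WM=19; [11,18) fires=8 [12,19) fires=9
i=16 t=23 v=2: → [23,30),[22,29),[21,28),[20,27),[19,26),[18,25),[17,24); WM=22; [13,20) fires=9 [14,21) fires=9 [15,22) fires=9
i=17 t=24 v=3: → [24,31),[23,30),[22,29),[21,28),[20,27),[19,26),[18,25); WM=23; [16,23) fires=9
i=18 t=25 v=5: → [25,32),[24,31),[23,30),[22,29),[21,28),[20,27),[19,26); WM=24; [17,24) fires=9
i=19 t=12 v=2: DROP (t<24-4); WM=24
i=20 t=25 v=7: → [25,32),[24,31),[23,30),[22,29),[21,28),[20,27),[19,26); WM=24
i=21 t=28 v=2: → [28,35),[27,34),[26,33),[25,32),[24,31),[23,30),[22,29); WM=27; [18,25) fires=9 [19,26) fires=7 [20,27) fires=7
i=22 t=27 v=6: → [27,34),[26,33),[25,32),[24,31),[23,30),[22,29),[21,28); WM=27
i=23 t=30 v=8: → [30,37),[29,36),[28,35),[27,34),[26,33),[25,32),[24,31); WM=29; [21,28) fires=7 [22,29) fires=7

[0,7)=8 [1,8)=8 [2,9)=8 [3,10)=8 [4,11)=8 [5,12)=8 [6,13)=8 [7,14)=8 [8,15)=8 [9,16)=8 [10,17)=8 [11,18)=8 [12,19)=9 [13,20)=9 [14,21)=9 [15,22)=9 [16,23)=9 [17,24)=9 [18,25)=9 [19,26)=7 [20,27)=7 [21,28)=7 [22,29)=7 [23,30)=7 [24,31)=8 [25,32)=8 [26,33)=8 [27,34)=8 [28,35)=8 [29,36)=8 [30,37)=8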